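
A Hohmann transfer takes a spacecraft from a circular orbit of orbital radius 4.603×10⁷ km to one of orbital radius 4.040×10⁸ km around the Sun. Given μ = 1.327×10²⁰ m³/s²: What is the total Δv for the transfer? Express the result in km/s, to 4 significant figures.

r₁ = 4.603×10⁷ km = 4.603×10¹⁰ m.
r₂ = 4.040×10⁸ km = 4.040×10¹¹ m.
Transfer ellipse a_t = (r₁ + r₂)/2 = 2.250×10¹¹ m.
At r₁: circular v_c1 = √(μ/r₁) = 53690 m/s; transfer-perihelion v_p = √[μ(2/r₁ − 1/a_t)] = 71940 m/s.
Δv₁ = v_p − v_c1 = 18250 m/s.
At r₂: circular v_c2 = √(μ/r₂) = 18120 m/s; transfer-aphelion v_a = √[μ(2/r₂ − 1/a_t)] = 8197 m/s.
Δv₂ = v_c2 − v_a = 9927 m/s.
Total Δv = Δv₁ + Δv₂ = 28180 m/s = 28.18 km/s.

Δv_total ≈ 28.18 km/s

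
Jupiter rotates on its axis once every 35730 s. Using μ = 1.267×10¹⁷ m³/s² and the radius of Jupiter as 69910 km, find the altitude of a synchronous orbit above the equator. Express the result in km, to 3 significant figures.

A synchronous orbit has period T, so by Kepler's third law a = (μT²/4π²)^(1/3).
μT²/4π² = 1.267×10¹⁷ × (3.573×10⁴)² / 39.48 = 4.097×10²⁴ m³.
a = 1.600×10⁸ m = 1.6002×10⁵ km.
Altitude h = a − R = 1.6002×10⁵ − 69910 = 90105 km.

h_sync ≈ 90100 km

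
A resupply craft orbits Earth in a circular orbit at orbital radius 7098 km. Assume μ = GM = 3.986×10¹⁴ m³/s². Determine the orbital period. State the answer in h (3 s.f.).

r = 7098 km = 7.098×10⁶ m.
Kepler's third law: T = 2π√(r³/μ) = 2π√((7.098×10⁶)³ / 3.986×10¹⁴).
r³/μ = 8.972×10⁵ s², so T = 2π × 9.472×10² = 5.951×10³ s.
Converting: 5.951×10³ s ÷ 3600 = 1.653 h.

T ≈ 1.65 h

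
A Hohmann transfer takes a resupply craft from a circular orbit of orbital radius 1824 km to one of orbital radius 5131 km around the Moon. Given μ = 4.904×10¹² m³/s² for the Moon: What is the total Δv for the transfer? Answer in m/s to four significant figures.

r₁ = 1824 km = 1.824×10⁶ m.
r₂ = 5131 km = 5.131×10⁶ m.
Transfer ellipse a_t = (r₁ + r₂)/2 = 3.478×10⁶ m.
At r₁: circular v_c1 = √(μ/r₁) = 1640 m/s; transfer-perilune v_p = √[μ(2/r₁ − 1/a_t)] = 1992 m/s.
Δv₁ = v_p − v_c1 = 352.0 m/s.
At r₂: circular v_c2 = √(μ/r₂) = 977.6 m/s; transfer-apolune v_a = √[μ(2/r₂ − 1/a_t)] = 708.0 m/s.
Δv₂ = v_c2 − v_a = 269.6 m/s.
Total Δv = Δv₁ + Δv₂ = 621.6 m/s.

Δv_total ≈ 621.6 m/s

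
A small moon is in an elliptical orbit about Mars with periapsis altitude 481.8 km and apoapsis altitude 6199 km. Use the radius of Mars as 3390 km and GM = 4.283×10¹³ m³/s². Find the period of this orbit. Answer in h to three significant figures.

T ≈ 4.66 h

r_p = 3390 + 481.8 = 3871.8 km = 3.8718×10⁶ m.
r_a = 3390 + 6199 = 9589.0 km = 9.5890×10⁶ m.
Semi-major axis a = (r_p + r_a)/2 = (3871.8 + 9589.0)/2 = 6730.4 km = 6.730×10⁶ m.
By Kepler's third law T = 2π√(a³/μ) = 2π × 2.668×10³ = 1.676×10⁴ s.
= 4.657 h.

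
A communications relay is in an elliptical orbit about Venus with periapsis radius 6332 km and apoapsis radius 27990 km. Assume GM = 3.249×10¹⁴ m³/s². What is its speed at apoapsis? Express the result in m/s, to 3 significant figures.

Semi-major axis a = (r_p + r_a)/2 = 17161 km = 1.716×10⁷ m.
Vis-viva: v² = μ(2/r − 1/a) = 3.249×10¹⁴ × (7.145×10⁻⁸ − 5.827×10⁻⁸) = 4.283×10⁶ m²/s².
v = 2070 m/s.

v ≈ 2070 m/s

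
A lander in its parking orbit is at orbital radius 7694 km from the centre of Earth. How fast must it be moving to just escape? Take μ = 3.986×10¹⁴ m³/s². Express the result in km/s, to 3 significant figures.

r = 7694 km = 7.694×10⁶ m.
Escape speed v_esc = √(2μ/r) = √(2 × 3.986×10¹⁴ / 7.694×10⁶) = √(1.036×10⁸) = 10180 m/s.
= 10.18 km/s.

v_esc ≈ 10.2 km/s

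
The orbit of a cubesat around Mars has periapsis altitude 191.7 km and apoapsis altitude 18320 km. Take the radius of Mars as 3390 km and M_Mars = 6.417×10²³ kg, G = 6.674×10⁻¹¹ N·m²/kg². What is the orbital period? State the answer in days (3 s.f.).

T ≈ 0.5 days

μ = GM = 6.674×10⁻¹¹ × 6.417×10²³ = 4.283×10¹³ m³/s².
r_p = 3390 + 191.7 = 3581.7 km = 3.5817×10⁶ m.
r_a = 3390 + 18320 = 21710 km = 2.1710×10⁷ m.
Semi-major axis a = (r_p + r_a)/2 = (3581.7 + 21710)/2 = 12646 km = 1.265×10⁷ m.
By Kepler's third law T = 2π√(a³/μ) = 2π × 6.872×10³ = 4.318×10⁴ s.
= 0.4997 days.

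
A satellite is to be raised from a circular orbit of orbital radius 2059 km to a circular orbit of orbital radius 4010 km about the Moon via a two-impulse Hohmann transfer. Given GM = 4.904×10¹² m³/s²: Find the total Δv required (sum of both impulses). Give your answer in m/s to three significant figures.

r₁ = 2059 km = 2.059×10⁶ m.
r₂ = 4010 km = 4.010×10⁶ m.
Transfer ellipse a_t = (r₁ + r₂)/2 = 3.034×10⁶ m.
At r₁: circular v_c1 = √(μ/r₁) = 1543 m/s; transfer-perilune v_p = √[μ(2/r₁ − 1/a_t)] = 1774 m/s.
Δv₁ = v_p − v_c1 = 230.8 m/s.
At r₂: circular v_c2 = √(μ/r₂) = 1106 m/s; transfer-apolune v_a = √[μ(2/r₂ − 1/a_t)] = 910.9 m/s.
Δv₂ = v_c2 − v_a = 194.9 m/s.
Total Δv = Δv₁ + Δv₂ = 425.7 m/s.

Δv_total ≈ 426 m/s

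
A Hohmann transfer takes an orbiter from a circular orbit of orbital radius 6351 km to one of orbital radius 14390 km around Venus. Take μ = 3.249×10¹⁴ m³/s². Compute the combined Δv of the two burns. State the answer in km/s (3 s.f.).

Δv_total ≈ 2.31 km/s

r₁ = 6351 km = 6.351×10⁶ m.
r₂ = 14390 km = 1.439×10⁷ m.
Transfer ellipse a_t = (r₁ + r₂)/2 = 1.037×10⁷ m.
At r₁: circular v_c1 = √(μ/r₁) = 7152 m/s; transfer-periapsis v_p = √[μ(2/r₁ − 1/a_t)] = 8425 m/s.
Δv₁ = v_p − v_c1 = 1273 m/s.
At r₂: circular v_c2 = √(μ/r₂) = 4752 m/s; transfer-apoapsis v_a = √[μ(2/r₂ − 1/a_t)] = 3718 m/s.
Δv₂ = v_c2 − v_a = 1033 m/s.
Total Δv = Δv₁ + Δv₂ = 2306 m/s = 2.306 km/s.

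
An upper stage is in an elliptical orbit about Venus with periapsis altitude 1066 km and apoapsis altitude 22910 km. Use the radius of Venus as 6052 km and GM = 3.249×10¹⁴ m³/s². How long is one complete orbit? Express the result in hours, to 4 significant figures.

T ≈ 7.419 hours

r_p = 6052 + 1066 = 7118.0 km = 7.1180×10⁶ m.
r_a = 6052 + 22910 = 28962 km = 2.8962×10⁷ m.
Semi-major axis a = (r_p + r_a)/2 = (7118.0 + 28962)/2 = 18040 km = 1.804×10⁷ m.
By Kepler's third law T = 2π√(a³/μ) = 2π × 4.251×10³ = 2.671×10⁴ s.
= 7.419 hours.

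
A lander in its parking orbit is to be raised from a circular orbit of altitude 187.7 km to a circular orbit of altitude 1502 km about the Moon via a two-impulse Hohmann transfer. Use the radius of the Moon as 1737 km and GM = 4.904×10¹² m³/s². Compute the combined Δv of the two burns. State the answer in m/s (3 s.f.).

r₁ = 1737 + 187.7 = 1924.7 km = 1.9247×10⁶ m.
r₂ = 1737 + 1502 = 3239.0 km = 3.2390×10⁶ m.
Transfer ellipse a_t = (r₁ + r₂)/2 = 2.582×10⁶ m.
At r₁: circular v_c1 = √(μ/r₁) = 1596 m/s; transfer-perilune v_p = √[μ(2/r₁ − 1/a_t)] = 1788 m/s.
Δv₁ = v_p − v_c1 = 191.6 m/s.
At r₂: circular v_c2 = √(μ/r₂) = 1230 m/s; transfer-apolune v_a = √[μ(2/r₂ − 1/a_t)] = 1062 m/s.
Δv₂ = v_c2 − v_a = 168.1 m/s.
Total Δv = Δv₁ + Δv₂ = 359.7 m/s.

Δv_total ≈ 360 m/s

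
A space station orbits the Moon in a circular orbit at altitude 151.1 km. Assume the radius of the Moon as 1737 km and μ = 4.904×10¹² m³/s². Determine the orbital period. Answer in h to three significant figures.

r = 1737 + 151.1 = 1888.1 km = 1.8881×10⁶ m.
Kepler's third law: T = 2π√(r³/μ) = 2π√((1.888×10⁶)³ / 4.904×10¹²).
r³/μ = 1.373×10⁶ s², so T = 2π × 1.172×10³ = 7.361×10³ s.
Converting: 7.361×10³ s ÷ 3600 = 2.045 h.

T ≈ 2.04 h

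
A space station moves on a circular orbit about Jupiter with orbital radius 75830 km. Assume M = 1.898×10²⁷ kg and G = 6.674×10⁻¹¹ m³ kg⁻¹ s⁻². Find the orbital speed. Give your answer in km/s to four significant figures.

v ≈ 40.87 km/s

μ = GM = 6.674×10⁻¹¹ × 1.898×10²⁷ = 1.267×10¹⁷ m³/s².
r = 75830 km = 7.583×10⁷ m.
For a circular orbit v = √(μ/r) = √(1.267×10¹⁷ / 7.583×10⁷) = √(1.670×10⁹) = 40870 m/s.
That is 40.87 km/s.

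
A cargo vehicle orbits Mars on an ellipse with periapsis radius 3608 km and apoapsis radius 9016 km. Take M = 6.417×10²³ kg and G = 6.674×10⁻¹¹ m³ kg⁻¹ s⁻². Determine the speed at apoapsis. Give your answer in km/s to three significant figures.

μ = GM = 6.674×10⁻¹¹ × 6.417×10²³ = 4.283×10¹³ m³/s².
Semi-major axis a = (r_p + r_a)/2 = 6312.0 km = 6.312×10⁶ m.
Vis-viva: v² = μ(2/r − 1/a) = 4.283×10¹³ × (2.218×10⁻⁷ − 1.584×10⁻⁷) = 2.715×10⁶ m²/s².
v = 1648 m/s = 1.648 km/s.

v ≈ 1.65 km/s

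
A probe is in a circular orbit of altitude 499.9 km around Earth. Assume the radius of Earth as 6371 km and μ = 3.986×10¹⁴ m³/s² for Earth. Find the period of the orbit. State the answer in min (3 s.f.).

r = 6371 + 499.9 = 6870.9 km = 6.8709×10⁶ m.
Kepler's third law: T = 2π√(r³/μ) = 2π√((6.871×10⁶)³ / 3.986×10¹⁴).
r³/μ = 8.138×10⁵ s², so T = 2π × 9.021×10² = 5.668×10³ s.
Converting: 5.668×10³ s ÷ 60.00 = 94.47 min.

T ≈ 94.5 min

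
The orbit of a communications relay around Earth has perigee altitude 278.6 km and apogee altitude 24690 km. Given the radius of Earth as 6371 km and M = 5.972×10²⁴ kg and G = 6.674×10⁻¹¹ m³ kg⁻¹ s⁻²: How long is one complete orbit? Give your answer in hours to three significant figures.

μ = GM = 6.674×10⁻¹¹ × 5.972×10²⁴ = 3.986×10¹⁴ m³/s².
r_p = 6371 + 278.6 = 6649.6 km = 6.6496×10⁶ m.
r_a = 6371 + 24690 = 31061 km = 3.1061×10⁷ m.
Semi-major axis a = (r_p + r_a)/2 = (6649.6 + 31061)/2 = 18855 km = 1.886×10⁷ m.
By Kepler's third law T = 2π√(a³/μ) = 2π × 4.101×10³ = 2.577×10⁴ s.
= 7.158 hours.

T ≈ 7.16 hours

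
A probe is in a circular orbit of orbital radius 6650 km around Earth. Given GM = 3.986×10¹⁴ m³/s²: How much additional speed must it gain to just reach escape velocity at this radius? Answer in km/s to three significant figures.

Δv ≈ 3.21 km/s

r = 6650 km = 6.650×10⁶ m.
Circular speed v_c = √(μ/r) = 7742 m/s.
Escape speed v_esc = √(2μ/r) = √2 × v_c = 10950 m/s.
Δv = v_esc − v_c = 3207 m/s = 3.207 km/s.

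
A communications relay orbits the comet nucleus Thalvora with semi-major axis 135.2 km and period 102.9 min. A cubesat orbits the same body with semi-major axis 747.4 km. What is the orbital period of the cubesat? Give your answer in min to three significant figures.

T₂ ≈ 1340 min

Kepler's third law: T² ∝ a³, so T₂ = T₁ (a₂/a₁)^(3/2).
a₂/a₁ = 5.528, (a₂/a₁)^(3/2) = 13.00.
T₂ = 102.9 × 13.00 = 1337 min.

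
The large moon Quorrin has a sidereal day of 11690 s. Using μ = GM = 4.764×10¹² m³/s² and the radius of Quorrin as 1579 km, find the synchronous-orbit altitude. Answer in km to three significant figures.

A synchronous orbit has period T, so by Kepler's third law a = (μT²/4π²)^(1/3).
μT²/4π² = 4.764×10¹² × (1.169×10⁴)² / 39.48 = 1.649×10¹⁹ m³.
a = 2.545×10⁶ m = 2545.3 km.
Altitude h = a − R = 2545.3 − 1579 = 966.35 km.

h_sync ≈ 966 km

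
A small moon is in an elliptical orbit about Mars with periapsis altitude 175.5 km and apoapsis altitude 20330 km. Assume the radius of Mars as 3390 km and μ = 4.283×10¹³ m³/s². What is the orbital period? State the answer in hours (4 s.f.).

T ≈ 13.44 hours

r_p = 3390 + 175.5 = 3565.5 km = 3.5655×10⁶ m.
r_a = 3390 + 20330 = 23720 km = 2.3720×10⁷ m.
Semi-major axis a = (r_p + r_a)/2 = (3565.5 + 23720)/2 = 13643 km = 1.364×10⁷ m.
By Kepler's third law T = 2π√(a³/μ) = 2π × 7.700×10³ = 4.838×10⁴ s.
= 13.44 hours.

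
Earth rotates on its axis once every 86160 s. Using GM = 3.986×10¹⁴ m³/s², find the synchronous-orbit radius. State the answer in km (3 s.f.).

A synchronous orbit has period T, so by Kepler's third law a = (μT²/4π²)^(1/3).
μT²/4π² = 3.986×10¹⁴ × (8.616×10⁴)² / 39.48 = 7.495×10²² m³.
a = 4.216×10⁷ m = 42163 km.

r_sync ≈ 42200 km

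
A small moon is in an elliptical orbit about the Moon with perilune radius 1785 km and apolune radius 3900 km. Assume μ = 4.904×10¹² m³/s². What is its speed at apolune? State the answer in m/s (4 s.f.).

Semi-major axis a = (r_p + r_a)/2 = 2842.5 km = 2.842×10⁶ m.
Vis-viva: v² = μ(2/r − 1/a) = 4.904×10¹² × (5.128×10⁻⁷ − 3.518×10⁻⁷) = 7.896×10⁵ m²/s².
v = 888.6 m/s.

v ≈ 888.6 m/s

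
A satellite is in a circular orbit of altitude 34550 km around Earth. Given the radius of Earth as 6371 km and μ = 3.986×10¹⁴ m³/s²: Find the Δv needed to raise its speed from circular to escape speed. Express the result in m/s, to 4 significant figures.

Δv ≈ 1293 m/s

r = 6371 + 34550 = 40921 km = 4.0921×10⁷ m.
Circular speed v_c = √(μ/r) = 3121 m/s.
Escape speed v_esc = √(2μ/r) = √2 × v_c = 4414 m/s.
Δv = v_esc − v_c = 1293 m/s.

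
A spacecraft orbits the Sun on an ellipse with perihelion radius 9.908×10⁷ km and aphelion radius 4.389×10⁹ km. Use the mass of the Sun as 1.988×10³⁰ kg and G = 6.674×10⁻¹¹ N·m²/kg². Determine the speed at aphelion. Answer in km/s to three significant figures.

v ≈ 1.16 km/s

μ = GM = 6.674×10⁻¹¹ × 1.988×10³⁰ = 1.327×10²⁰ m³/s².
Semi-major axis a = (r_p + r_a)/2 = 2.2440×10⁹ km = 2.244×10¹² m.
Vis-viva: v² = μ(2/r − 1/a) = 1.327×10²⁰ × (4.557×10⁻¹³ − 4.456×10⁻¹³) = 1.335×10⁶ m²/s².
v = 1155 m/s = 1.155 km/s.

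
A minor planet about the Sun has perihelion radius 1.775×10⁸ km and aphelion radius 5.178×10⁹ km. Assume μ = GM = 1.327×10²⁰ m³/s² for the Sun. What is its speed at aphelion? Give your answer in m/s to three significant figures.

Semi-major axis a = (r_p + r_a)/2 = 2.6778×10⁹ km = 2.678×10¹² m.
Vis-viva: v² = μ(2/r − 1/a) = 1.327×10²⁰ × (3.862×10⁻¹³ − 3.734×10⁻¹³) = 1.699×10⁶ m²/s².
v = 1303 m/s.

v ≈ 1300 m/s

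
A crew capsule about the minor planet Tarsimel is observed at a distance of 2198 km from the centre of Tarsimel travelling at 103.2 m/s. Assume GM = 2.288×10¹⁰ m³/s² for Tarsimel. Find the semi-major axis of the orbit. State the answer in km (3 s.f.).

a ≈ 2250 km

r = 2.198×10⁶ m.
Specific orbital energy ε = v²/2 − μ/r = (103.2)²/2 − 2.288×10¹⁰/2.198×10⁶ = -5.084×10³ J/kg.
Since ε = −μ/(2a), a = −μ/(2ε) = 2.250×10⁶ m = 2250.0 km.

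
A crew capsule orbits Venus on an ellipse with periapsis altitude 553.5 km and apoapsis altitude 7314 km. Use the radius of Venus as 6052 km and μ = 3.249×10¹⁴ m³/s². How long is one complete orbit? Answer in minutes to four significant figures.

r_p = 6052 + 553.5 = 6605.5 km = 6.6055×10⁶ m.
r_a = 6052 + 7314 = 13366 km = 1.3366×10⁷ m.
Semi-major axis a = (r_p + r_a)/2 = (6605.5 + 13366)/2 = 9985.8 km = 9.986×10⁶ m.
By Kepler's third law T = 2π√(a³/μ) = 2π × 1.751×10³ = 1.100×10⁴ s.
= 183.3 minutes.

T ≈ 183.3 minutes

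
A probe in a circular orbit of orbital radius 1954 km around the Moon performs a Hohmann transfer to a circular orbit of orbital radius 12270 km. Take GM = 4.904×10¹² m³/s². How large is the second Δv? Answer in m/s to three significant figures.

r₁ = 1954 km = 1.954×10⁶ m.
r₂ = 12270 km = 1.227×10⁷ m.
Transfer ellipse a_t = (r₁ + r₂)/2 = 7.112×10⁶ m.
At r₁: circular v_c1 = √(μ/r₁) = 1584 m/s; transfer-perilune v_p = √[μ(2/r₁ − 1/a_t)] = 2081 m/s.
At r₂: circular v_c2 = √(μ/r₂) = 632.2 m/s; transfer-apolune v_a = √[μ(2/r₂ − 1/a_t)] = 331.4 m/s.
Δv₂ = v_c2 − v_a = 300.8 m/s.

Δv ≈ 301 m/s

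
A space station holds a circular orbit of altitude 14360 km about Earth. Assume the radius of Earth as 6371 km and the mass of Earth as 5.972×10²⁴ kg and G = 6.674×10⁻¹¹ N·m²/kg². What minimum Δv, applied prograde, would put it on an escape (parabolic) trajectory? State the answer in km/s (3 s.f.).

μ = GM = 6.674×10⁻¹¹ × 5.972×10²⁴ = 3.986×10¹⁴ m³/s².
r = 6371 + 14360 = 20731 km = 2.0731×10⁷ m.
Circular speed v_c = √(μ/r) = 4385 m/s.
Escape speed v_esc = √(2μ/r) = √2 × v_c = 6201 m/s.
Δv = v_esc − v_c = 1816 m/s = 1.816 km/s.

Δv ≈ 1.82 km/s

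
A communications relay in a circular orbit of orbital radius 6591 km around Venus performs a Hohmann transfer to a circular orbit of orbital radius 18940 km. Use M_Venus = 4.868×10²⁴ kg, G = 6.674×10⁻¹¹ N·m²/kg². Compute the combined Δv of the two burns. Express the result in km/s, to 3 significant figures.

Δv_total ≈ 2.70 km/s

μ = GM = 6.674×10⁻¹¹ × 4.868×10²⁴ = 3.249×10¹⁴ m³/s².
r₁ = 6591 km = 6.591×10⁶ m.
r₂ = 18940 km = 1.894×10⁷ m.
Transfer ellipse a_t = (r₁ + r₂)/2 = 1.277×10⁷ m.
At r₁: circular v_c1 = √(μ/r₁) = 7021 m/s; transfer-periapsis v_p = √[μ(2/r₁ − 1/a_t)] = 8552 m/s.
Δv₁ = v_p − v_c1 = 1531 m/s.
At r₂: circular v_c2 = √(μ/r₂) = 4142 m/s; transfer-apoapsis v_a = √[μ(2/r₂ − 1/a_t)] = 2976 m/s.
Δv₂ = v_c2 − v_a = 1166 m/s.
Total Δv = Δv₁ + Δv₂ = 2697 m/s = 2.697 km/s.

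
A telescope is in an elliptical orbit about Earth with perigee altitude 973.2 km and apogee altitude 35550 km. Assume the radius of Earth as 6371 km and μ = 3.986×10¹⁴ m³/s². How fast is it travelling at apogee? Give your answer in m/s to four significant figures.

v ≈ 1684 m/s

r_p = 6371 + 973.2 = 7344.2 km = 7.3442×10⁶ m.
r_a = 6371 + 35550 = 41921 km = 4.1921×10⁷ m.
Semi-major axis a = (r_p + r_a)/2 = 24633 km = 2.463×10⁷ m.
Vis-viva: v² = μ(2/r − 1/a) = 3.986×10¹⁴ × (4.771×10⁻⁸ − 4.060×10⁻⁸) = 2.835×10⁶ m²/s².
v = 1684 m/s.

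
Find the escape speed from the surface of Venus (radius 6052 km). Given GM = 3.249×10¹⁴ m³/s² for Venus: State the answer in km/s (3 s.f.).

v_esc ≈ 10.4 km/s

r = R = 6.052×10⁶ m.
Escape speed v_esc = √(2μ/r) = √(2 × 3.249×10¹⁴ / 6.052×10⁶) = √(1.074×10⁸) = 10360 m/s.
= 10.36 km/s.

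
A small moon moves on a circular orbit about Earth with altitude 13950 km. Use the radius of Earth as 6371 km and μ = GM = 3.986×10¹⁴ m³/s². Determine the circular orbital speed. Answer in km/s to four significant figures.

v ≈ 4.429 km/s

r = 6371 + 13950 = 20321 km = 2.0321×10⁷ m.
For a circular orbit v = √(μ/r) = √(3.986×10¹⁴ / 2.032×10⁷) = √(1.962×10⁷) = 4429 m/s.
That is 4.429 km/s.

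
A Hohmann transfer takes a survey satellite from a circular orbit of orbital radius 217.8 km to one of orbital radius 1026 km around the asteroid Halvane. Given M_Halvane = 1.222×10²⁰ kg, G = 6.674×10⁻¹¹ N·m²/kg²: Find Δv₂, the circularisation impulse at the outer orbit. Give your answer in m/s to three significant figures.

Δv ≈ 36.4 m/s

μ = GM = 6.674×10⁻¹¹ × 1.222×10²⁰ = 8.156×10⁹ m³/s².
r₁ = 217.8 km = 2.178×10⁵ m.
r₂ = 1026 km = 1.026×10⁶ m.
Transfer ellipse a_t = (r₁ + r₂)/2 = 6.219×10⁵ m.
At r₁: circular v_c1 = √(μ/r₁) = 193.5 m/s; transfer-periapsis v_p = √[μ(2/r₁ − 1/a_t)] = 248.5 m/s.
At r₂: circular v_c2 = √(μ/r₂) = 89.16 m/s; transfer-apoapsis v_a = √[μ(2/r₂ − 1/a_t)] = 52.76 m/s.
Δv₂ = v_c2 − v_a = 36.39 m/s.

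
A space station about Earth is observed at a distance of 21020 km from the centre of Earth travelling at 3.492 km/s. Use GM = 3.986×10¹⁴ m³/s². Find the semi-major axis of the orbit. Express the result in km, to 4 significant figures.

r = 2.102×10⁷ m.
Vis-viva rearranged: 1/a = 2/r − v²/μ = 9.515×10⁻⁸ − 3.059×10⁻⁸ = 6.456×10⁻⁸ m⁻¹.
a = 1.549×10⁷ m = 15491 km.

a ≈ 15490 km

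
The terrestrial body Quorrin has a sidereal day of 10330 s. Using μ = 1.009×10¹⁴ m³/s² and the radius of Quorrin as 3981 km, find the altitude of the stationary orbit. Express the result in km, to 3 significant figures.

h_sync ≈ 2500 km

A synchronous orbit has period T, so by Kepler's third law a = (μT²/4π²)^(1/3).
μT²/4π² = 1.009×10¹⁴ × (1.033×10⁴)² / 39.48 = 2.727×10²⁰ m³.
a = 6.485×10⁶ m = 6485.0 km.
Altitude h = a − R = 6485.0 − 3981 = 2504.0 km.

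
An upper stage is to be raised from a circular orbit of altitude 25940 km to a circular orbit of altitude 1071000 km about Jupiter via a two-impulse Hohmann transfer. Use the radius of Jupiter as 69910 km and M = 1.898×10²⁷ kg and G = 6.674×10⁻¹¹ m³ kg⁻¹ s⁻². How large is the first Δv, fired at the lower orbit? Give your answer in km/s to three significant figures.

Δv ≈ 13.0 km/s

μ = GM = 6.674×10⁻¹¹ × 1.898×10²⁷ = 1.267×10¹⁷ m³/s².
r₁ = 69910 + 25940 = 95850 km = 9.5850×10⁷ m.
r₂ = 69910 + 1071000 = 1140900 km = 1.1409×10⁹ m.
Transfer ellipse a_t = (r₁ + r₂)/2 = 6.184×10⁸ m.
At r₁: circular v_c1 = √(μ/r₁) = 36350 m/s; transfer-perijove v_p = √[μ(2/r₁ − 1/a_t)] = 49380 m/s.
Δv₁ = v_p − v_c1 = 13030 m/s.
= 13.03 km/s.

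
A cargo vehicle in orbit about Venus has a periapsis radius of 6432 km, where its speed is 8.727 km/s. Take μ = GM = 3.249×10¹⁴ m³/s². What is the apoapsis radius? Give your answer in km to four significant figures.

r_p = 6.432×10⁶ m.
Specific energy ε = v²/2 − μ/r = -1.243×10⁷ J/kg, so a = −μ/(2ε) = 1.307×10⁷ m.
The apsides satisfy r_p + r_a = 2a, so the apoapsis radius is 2a − r_p = 1.970×10⁷ m = 19700 km.

apoapsis radius ≈ 19700 km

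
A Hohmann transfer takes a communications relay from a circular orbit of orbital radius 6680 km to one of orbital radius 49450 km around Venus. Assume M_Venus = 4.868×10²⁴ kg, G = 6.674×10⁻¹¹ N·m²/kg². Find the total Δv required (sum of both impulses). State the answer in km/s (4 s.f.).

Δv_total ≈ 3.596 km/s

μ = GM = 6.674×10⁻¹¹ × 4.868×10²⁴ = 3.249×10¹⁴ m³/s².
r₁ = 6680 km = 6.680×10⁶ m.
r₂ = 49450 km = 4.945×10⁷ m.
Transfer ellipse a_t = (r₁ + r₂)/2 = 2.806×10⁷ m.
At r₁: circular v_c1 = √(μ/r₁) = 6974 m/s; transfer-periapsis v_p = √[μ(2/r₁ − 1/a_t)] = 9257 m/s.
Δv₁ = v_p − v_c1 = 2283 m/s.
At r₂: circular v_c2 = √(μ/r₂) = 2563 m/s; transfer-apoapsis v_a = √[μ(2/r₂ − 1/a_t)] = 1251 m/s.
Δv₂ = v_c2 − v_a = 1313 m/s.
Total Δv = Δv₁ + Δv₂ = 3596 m/s = 3.596 km/s.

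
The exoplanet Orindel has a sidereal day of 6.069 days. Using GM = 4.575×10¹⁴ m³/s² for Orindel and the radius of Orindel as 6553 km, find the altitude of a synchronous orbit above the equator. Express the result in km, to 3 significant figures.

h_sync ≈ 1.41×10⁵ km

T = 6.069 days = 5.244×10⁵ s.
A synchronous orbit has period T, so by Kepler's third law a = (μT²/4π²)^(1/3).
μT²/4π² = 4.575×10¹⁴ × (5.244×10⁵)² / 39.48 = 3.186×10²⁴ m³.
a = 1.472×10⁸ m = 1.4715×10⁵ km.
Altitude h = a − R = 1.4715×10⁵ − 6553 = 1.4060×10⁵ km.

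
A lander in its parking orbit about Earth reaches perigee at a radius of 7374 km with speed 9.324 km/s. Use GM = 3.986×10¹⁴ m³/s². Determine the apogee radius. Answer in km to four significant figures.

r_p = 7.374×10⁶ m.
Specific energy ε = v²/2 − μ/r = -1.059×10⁷ J/kg, so a = −μ/(2ε) = 1.883×10⁷ m.
The apsides satisfy r_p + r_a = 2a, so the apogee radius is 2a − r_p = 3.028×10⁷ m = 30278 km.

apogee radius ≈ 30280 km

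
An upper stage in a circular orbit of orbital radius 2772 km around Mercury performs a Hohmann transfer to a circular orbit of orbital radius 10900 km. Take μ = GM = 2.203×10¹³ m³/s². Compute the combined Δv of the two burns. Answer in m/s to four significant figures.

r₁ = 2772 km = 2.772×10⁶ m.
r₂ = 10900 km = 1.090×10⁷ m.
Transfer ellipse a_t = (r₁ + r₂)/2 = 6.836×10⁶ m.
At r₁: circular v_c1 = √(μ/r₁) = 2819 m/s; transfer-periherm v_p = √[μ(2/r₁ − 1/a_t)] = 3560 m/s.
Δv₁ = v_p − v_c1 = 740.7 m/s.
At r₂: circular v_c2 = √(μ/r₂) = 1422 m/s; transfer-apoherm v_a = √[μ(2/r₂ − 1/a_t)] = 905.3 m/s.
Δv₂ = v_c2 − v_a = 516.4 m/s.
Total Δv = Δv₁ + Δv₂ = 1257 m/s.

Δv_total ≈ 1257 m/s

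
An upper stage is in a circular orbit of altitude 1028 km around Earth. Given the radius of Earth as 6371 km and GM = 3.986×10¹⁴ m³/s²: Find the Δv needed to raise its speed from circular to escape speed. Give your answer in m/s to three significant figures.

r = 6371 + 1028 = 7399.0 km = 7.3990×10⁶ m.
Circular speed v_c = √(μ/r) = 7340 m/s.
Escape speed v_esc = √(2μ/r) = √2 × v_c = 10380 m/s.
Δv = v_esc − v_c = 3040 m/s.

Δv ≈ 3040 m/s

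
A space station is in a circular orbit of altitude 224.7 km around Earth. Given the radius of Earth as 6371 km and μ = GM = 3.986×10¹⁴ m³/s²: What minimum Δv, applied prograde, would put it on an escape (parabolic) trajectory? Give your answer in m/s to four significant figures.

r = 6371 + 224.7 = 6595.7 km = 6.5957×10⁶ m.
Circular speed v_c = √(μ/r) = 7774 m/s.
Escape speed v_esc = √(2μ/r) = √2 × v_c = 10990 m/s.
Δv = v_esc − v_c = 3220 m/s.

Δv ≈ 3220 m/s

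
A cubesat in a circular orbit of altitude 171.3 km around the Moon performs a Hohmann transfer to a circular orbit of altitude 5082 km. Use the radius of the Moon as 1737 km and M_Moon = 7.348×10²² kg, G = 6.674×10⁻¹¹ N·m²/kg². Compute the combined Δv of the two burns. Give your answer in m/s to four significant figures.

μ = GM = 6.674×10⁻¹¹ × 7.348×10²² = 4.904×10¹² m³/s².
r₁ = 1737 + 171.3 = 1908.3 km = 1.9083×10⁶ m.
r₂ = 1737 + 5082 = 6819.0 km = 6.8190×10⁶ m.
Transfer ellipse a_t = (r₁ + r₂)/2 = 4.364×10⁶ m.
At r₁: circular v_c1 = √(μ/r₁) = 1603 m/s; transfer-perilune v_p = √[μ(2/r₁ − 1/a_t)] = 2004 m/s.
Δv₁ = v_p − v_c1 = 400.9 m/s.
At r₂: circular v_c2 = √(μ/r₂) = 848.0 m/s; transfer-apolune v_a = √[μ(2/r₂ − 1/a_t)] = 560.8 m/s.
Δv₂ = v_c2 − v_a = 287.2 m/s.
Total Δv = Δv₁ + Δv₂ = 688.1 m/s.

Δv_total ≈ 688.1 m/s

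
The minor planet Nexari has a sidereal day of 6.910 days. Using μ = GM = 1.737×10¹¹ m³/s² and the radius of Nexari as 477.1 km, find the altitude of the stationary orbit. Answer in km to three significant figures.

T = 6.910 days = 5.970×10⁵ s.
A synchronous orbit has period T, so by Kepler's third law a = (μT²/4π²)^(1/3).
μT²/4π² = 1.737×10¹¹ × (5.970×10⁵)² / 39.48 = 1.568×10²¹ m³.
a = 1.162×10⁷ m = 11618 km.
Altitude h = a − R = 11618 − 477.1 = 11141 km.

h_sync ≈ 11100 km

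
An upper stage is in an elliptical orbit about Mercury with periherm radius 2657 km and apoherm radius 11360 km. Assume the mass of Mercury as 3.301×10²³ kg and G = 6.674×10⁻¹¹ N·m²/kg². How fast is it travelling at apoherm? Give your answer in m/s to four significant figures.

v ≈ 857.5 m/s

μ = GM = 6.674×10⁻¹¹ × 3.301×10²³ = 2.203×10¹³ m³/s².
Semi-major axis a = (r_p + r_a)/2 = 7008.5 km = 7.008×10⁶ m.
Vis-viva: v² = μ(2/r − 1/a) = 2.203×10¹³ × (1.761×10⁻⁷ − 1.427×10⁻⁷) = 7.352×10⁵ m²/s².
v = 857.5 m/s.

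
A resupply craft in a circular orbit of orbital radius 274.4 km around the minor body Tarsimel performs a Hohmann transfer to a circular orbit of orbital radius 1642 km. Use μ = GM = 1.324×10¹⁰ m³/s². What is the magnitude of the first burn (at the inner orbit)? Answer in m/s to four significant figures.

Δv ≈ 67.89 m/s

r₁ = 274.4 km = 2.744×10⁵ m.
r₂ = 1642 km = 1.642×10⁶ m.
Transfer ellipse a_t = (r₁ + r₂)/2 = 9.582×10⁵ m.
At r₁: circular v_c1 = √(μ/r₁) = 219.7 m/s; transfer-periapsis v_p = √[μ(2/r₁ − 1/a_t)] = 287.5 m/s.
Δv₁ = v_p − v_c1 = 67.89 m/s.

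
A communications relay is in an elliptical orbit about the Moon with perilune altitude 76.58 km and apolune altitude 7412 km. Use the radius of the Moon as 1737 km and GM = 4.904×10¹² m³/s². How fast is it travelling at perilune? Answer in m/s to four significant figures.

r_p = 1737 + 76.58 = 1813.6 km = 1.8136×10⁶ m.
r_a = 1737 + 7412 = 9149.0 km = 9.1490×10⁶ m.
Semi-major axis a = (r_p + r_a)/2 = 5481.3 km = 5.481×10⁶ m.
Vis-viva: v² = μ(2/r − 1/a) = 4.904×10¹² × (1.103×10⁻⁶ − 1.824×10⁻⁷) = 4.513×10⁶ m²/s².
v = 2124 m/s.

v ≈ 2124 m/s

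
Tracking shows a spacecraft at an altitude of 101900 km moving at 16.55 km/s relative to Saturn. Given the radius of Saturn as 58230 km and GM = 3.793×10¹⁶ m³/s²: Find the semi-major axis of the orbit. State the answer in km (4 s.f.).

a ≈ 1.898×10⁵ km

r = 58230 + 101900 = 1.6013×10⁵ km = 1.601×10⁸ m.
Vis-viva rearranged: 1/a = 2/r − v²/μ = 1.249×10⁻⁸ − 7.221×10⁻⁹ = 5.269×10⁻⁹ m⁻¹.
a = 1.898×10⁸ m = 1.8980×10⁵ km.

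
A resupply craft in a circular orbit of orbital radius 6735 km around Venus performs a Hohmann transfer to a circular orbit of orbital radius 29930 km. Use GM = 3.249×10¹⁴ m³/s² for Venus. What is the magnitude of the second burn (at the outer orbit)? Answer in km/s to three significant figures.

Δv ≈ 1.30 km/s

r₁ = 6735 km = 6.735×10⁶ m.
r₂ = 29930 km = 2.993×10⁷ m.
Transfer ellipse a_t = (r₁ + r₂)/2 = 1.833×10⁷ m.
At r₁: circular v_c1 = √(μ/r₁) = 6946 m/s; transfer-periapsis v_p = √[μ(2/r₁ − 1/a_t)] = 8875 m/s.
At r₂: circular v_c2 = √(μ/r₂) = 3295 m/s; transfer-apoapsis v_a = √[μ(2/r₂ − 1/a_t)] = 1997 m/s.
Δv₂ = v_c2 − v_a = 1298 m/s.
= 1.298 km/s.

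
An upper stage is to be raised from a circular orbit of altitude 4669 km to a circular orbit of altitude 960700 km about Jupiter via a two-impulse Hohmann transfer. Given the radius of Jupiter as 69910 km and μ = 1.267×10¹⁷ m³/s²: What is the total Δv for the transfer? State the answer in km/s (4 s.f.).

r₁ = 69910 + 4669 = 74579 km = 7.4579×10⁷ m.
r₂ = 69910 + 960700 = 1030600 km = 1.0306×10⁹ m.
Transfer ellipse a_t = (r₁ + r₂)/2 = 5.526×10⁸ m.
At r₁: circular v_c1 = √(μ/r₁) = 41220 m/s; transfer-perijove v_p = √[μ(2/r₁ − 1/a_t)] = 56290 m/s.
Δv₁ = v_p − v_c1 = 15070 m/s.
At r₂: circular v_c2 = √(μ/r₂) = 11090 m/s; transfer-apojove v_a = √[μ(2/r₂ − 1/a_t)] = 4073 m/s.
Δv₂ = v_c2 − v_a = 7014 m/s.
Total Δv = Δv₁ + Δv₂ = 22090 m/s = 22.09 km/s.

Δv_total ≈ 22.09 km/s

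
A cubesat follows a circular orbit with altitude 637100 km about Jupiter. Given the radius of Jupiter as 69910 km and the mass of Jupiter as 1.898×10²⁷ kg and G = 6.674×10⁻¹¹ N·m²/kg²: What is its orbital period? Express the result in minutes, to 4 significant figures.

μ = GM = 6.674×10⁻¹¹ × 1.898×10²⁷ = 1.267×10¹⁷ m³/s².
r = 69910 + 637100 = 707010 km = 7.0701×10⁸ m.
Kepler's third law: T = 2π√(r³/μ) = 2π√((7.070×10⁸)³ / 1.267×10¹⁷).
r³/μ = 2.790×10⁹ s², so T = 2π × 5.282×10⁴ = 3.319×10⁵ s.
Converting: 3.319×10⁵ s ÷ 60.00 = 5531 minutes.

T ≈ 5531 minutes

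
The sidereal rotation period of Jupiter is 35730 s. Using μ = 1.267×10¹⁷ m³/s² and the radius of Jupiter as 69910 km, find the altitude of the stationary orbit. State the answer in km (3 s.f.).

h_sync ≈ 90100 km

A synchronous orbit has period T, so by Kepler's third law a = (μT²/4π²)^(1/3).
μT²/4π² = 1.267×10¹⁷ × (3.573×10⁴)² / 39.48 = 4.097×10²⁴ m³.
a = 1.600×10⁸ m = 1.6002×10⁵ km.
Altitude h = a − R = 1.6002×10⁵ − 69910 = 90105 km.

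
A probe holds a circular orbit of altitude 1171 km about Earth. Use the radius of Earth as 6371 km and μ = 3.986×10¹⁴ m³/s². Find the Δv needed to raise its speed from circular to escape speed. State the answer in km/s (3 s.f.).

Δv ≈ 3.01 km/s

r = 6371 + 1171 = 7542.0 km = 7.5420×10⁶ m.
Circular speed v_c = √(μ/r) = 7270 m/s.
Escape speed v_esc = √(2μ/r) = √2 × v_c = 10280 m/s.
Δv = v_esc − v_c = 3011 m/s = 3.011 km/s.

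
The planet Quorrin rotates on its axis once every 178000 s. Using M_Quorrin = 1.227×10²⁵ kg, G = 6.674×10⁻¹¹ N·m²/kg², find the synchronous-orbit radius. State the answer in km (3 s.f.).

r_sync ≈ 86900 km

μ = GM = 6.674×10⁻¹¹ × 1.227×10²⁵ = 8.189×10¹⁴ m³/s².
A synchronous orbit has period T, so by Kepler's third law a = (μT²/4π²)^(1/3).
μT²/4π² = 8.189×10¹⁴ × (1.780×10⁵)² / 39.48 = 6.572×10²³ m³.
a = 8.694×10⁷ m = 86943 km.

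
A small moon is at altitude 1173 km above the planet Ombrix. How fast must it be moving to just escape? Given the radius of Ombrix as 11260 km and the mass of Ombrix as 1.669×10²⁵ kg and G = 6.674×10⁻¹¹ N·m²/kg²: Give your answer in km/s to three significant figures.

μ = GM = 6.674×10⁻¹¹ × 1.669×10²⁵ = 1.114×10¹⁵ m³/s².
r = 11260 + 1173 = 12433 km = 1.2433×10⁷ m.
Escape speed v_esc = √(2μ/r) = √(2 × 1.114×10¹⁵ / 1.243×10⁷) = √(1.792×10⁸) = 13390 m/s.
= 13.39 km/s.

v_esc ≈ 13.4 km/s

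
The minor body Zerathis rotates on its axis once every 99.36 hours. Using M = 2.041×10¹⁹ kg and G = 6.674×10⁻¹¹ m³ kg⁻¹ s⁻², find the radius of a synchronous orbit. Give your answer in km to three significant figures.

r_sync ≈ 1640 km

μ = GM = 6.674×10⁻¹¹ × 2.041×10¹⁹ = 1.362×10⁹ m³/s².
T = 99.36 hours = 3.577×10⁵ s.
A synchronous orbit has period T, so by Kepler's third law a = (μT²/4π²)^(1/3).
μT²/4π² = 1.362×10⁹ × (3.577×10⁵)² / 39.48 = 4.415×10¹⁸ m³.
a = 1.640×10⁶ m = 1640.5 km.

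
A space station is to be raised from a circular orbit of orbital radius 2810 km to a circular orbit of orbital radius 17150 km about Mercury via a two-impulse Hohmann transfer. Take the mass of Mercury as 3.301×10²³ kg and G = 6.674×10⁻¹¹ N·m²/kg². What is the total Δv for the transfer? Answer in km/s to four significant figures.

Δv_total ≈ 1.402 km/s

μ = GM = 6.674×10⁻¹¹ × 3.301×10²³ = 2.203×10¹³ m³/s².
r₁ = 2810 km = 2.810×10⁶ m.
r₂ = 17150 km = 1.715×10⁷ m.
Transfer ellipse a_t = (r₁ + r₂)/2 = 9.980×10⁶ m.
At r₁: circular v_c1 = √(μ/r₁) = 2800 m/s; transfer-periherm v_p = √[μ(2/r₁ − 1/a_t)] = 3671 m/s.
Δv₁ = v_p − v_c1 = 870.5 m/s.
At r₂: circular v_c2 = √(μ/r₂) = 1133 m/s; transfer-apoherm v_a = √[μ(2/r₂ − 1/a_t)] = 601.4 m/s.
Δv₂ = v_c2 − v_a = 532.0 m/s.
Total Δv = Δv₁ + Δv₂ = 1402 m/s = 1.402 km/s.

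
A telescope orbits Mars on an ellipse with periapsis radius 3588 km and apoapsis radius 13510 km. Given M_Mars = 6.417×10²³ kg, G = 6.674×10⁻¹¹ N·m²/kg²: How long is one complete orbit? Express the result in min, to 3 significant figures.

T ≈ 400 min

μ = GM = 6.674×10⁻¹¹ × 6.417×10²³ = 4.283×10¹³ m³/s².
Semi-major axis a = (r_p + r_a)/2 = (3588.0 + 13510)/2 = 8549.0 km = 8.549×10⁶ m.
By Kepler's third law T = 2π√(a³/μ) = 2π × 3.820×10³ = 2.400×10⁴ s.
= 400.0 min.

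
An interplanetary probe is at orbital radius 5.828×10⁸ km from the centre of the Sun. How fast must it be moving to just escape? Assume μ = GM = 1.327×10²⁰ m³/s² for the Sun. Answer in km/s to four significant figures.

v_esc ≈ 21.34 km/s

r = 5.828×10⁸ km = 5.828×10¹¹ m.
Escape speed v_esc = √(2μ/r) = √(2 × 1.327×10²⁰ / 5.828×10¹¹) = √(4.554×10⁸) = 21340 m/s.
= 21.34 km/s.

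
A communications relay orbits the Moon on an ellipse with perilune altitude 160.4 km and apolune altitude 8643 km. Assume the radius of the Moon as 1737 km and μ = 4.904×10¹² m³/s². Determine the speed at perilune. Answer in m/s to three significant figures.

r_p = 1737 + 160.4 = 1897.4 km = 1.8974×10⁶ m.
r_a = 1737 + 8643 = 10380 km = 1.0380×10⁷ m.
Semi-major axis a = (r_p + r_a)/2 = 6138.7 km = 6.139×10⁶ m.
Vis-viva: v² = μ(2/r − 1/a) = 4.904×10¹² × (1.054×10⁻⁶ − 1.629×10⁻⁷) = 4.370×10⁶ m²/s².
v = 2091 m/s.

v ≈ 2090 m/s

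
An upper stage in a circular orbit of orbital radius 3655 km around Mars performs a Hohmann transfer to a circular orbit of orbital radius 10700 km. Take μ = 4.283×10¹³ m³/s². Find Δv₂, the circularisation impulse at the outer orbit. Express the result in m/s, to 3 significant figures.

r₁ = 3655 km = 3.655×10⁶ m.
r₂ = 10700 km = 1.070×10⁷ m.
Transfer ellipse a_t = (r₁ + r₂)/2 = 7.178×10⁶ m.
At r₁: circular v_c1 = √(μ/r₁) = 3423 m/s; transfer-periapsis v_p = √[μ(2/r₁ − 1/a_t)] = 4180 m/s.
At r₂: circular v_c2 = √(μ/r₂) = 2001 m/s; transfer-apoapsis v_a = √[μ(2/r₂ − 1/a_t)] = 1428 m/s.
Δv₂ = v_c2 − v_a = 573.0 m/s.

Δv ≈ 573 m/s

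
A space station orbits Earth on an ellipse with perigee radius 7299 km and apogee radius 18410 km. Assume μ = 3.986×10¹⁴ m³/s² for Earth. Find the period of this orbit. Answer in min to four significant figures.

Semi-major axis a = (r_p + r_a)/2 = (7299.0 + 18410)/2 = 12854 km = 1.285×10⁷ m.
By Kepler's third law T = 2π√(a³/μ) = 2π × 2.308×10³ = 1.450×10⁴ s.
= 241.7 min.

T ≈ 241.7 min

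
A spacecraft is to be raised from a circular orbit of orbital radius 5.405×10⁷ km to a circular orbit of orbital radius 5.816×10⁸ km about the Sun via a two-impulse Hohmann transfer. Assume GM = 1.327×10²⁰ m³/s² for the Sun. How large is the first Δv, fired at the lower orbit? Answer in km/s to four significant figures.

r₁ = 5.405×10⁷ km = 5.405×10¹⁰ m.
r₂ = 5.816×10⁸ km = 5.816×10¹¹ m.
Transfer ellipse a_t = (r₁ + r₂)/2 = 3.178×10¹¹ m.
At r₁: circular v_c1 = √(μ/r₁) = 49550 m/s; transfer-perihelion v_p = √[μ(2/r₁ − 1/a_t)] = 67030 m/s.
Δv₁ = v_p − v_c1 = 17480 m/s.
= 17.48 km/s.

Δv ≈ 17.48 km/s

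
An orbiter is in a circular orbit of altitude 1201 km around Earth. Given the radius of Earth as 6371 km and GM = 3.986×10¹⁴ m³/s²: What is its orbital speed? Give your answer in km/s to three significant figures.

v ≈ 7.26 km/s

r = 6371 + 1201 = 7572.0 km = 7.5720×10⁶ m.
For a circular orbit v = √(μ/r) = √(3.986×10¹⁴ / 7.572×10⁶) = √(5.264×10⁷) = 7255 m/s.
That is 7.255 km/s.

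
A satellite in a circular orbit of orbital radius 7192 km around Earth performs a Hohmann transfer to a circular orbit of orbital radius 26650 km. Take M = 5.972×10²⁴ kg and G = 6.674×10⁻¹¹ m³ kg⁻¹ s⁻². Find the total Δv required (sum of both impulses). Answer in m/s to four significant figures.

Δv_total ≈ 3244 m/s

μ = GM = 6.674×10⁻¹¹ × 5.972×10²⁴ = 3.986×10¹⁴ m³/s².
r₁ = 7192 km = 7.192×10⁶ m.
r₂ = 26650 km = 2.665×10⁷ m.
Transfer ellipse a_t = (r₁ + r₂)/2 = 1.692×10⁷ m.
At r₁: circular v_c1 = √(μ/r₁) = 7444 m/s; transfer-perigee v_p = √[μ(2/r₁ − 1/a_t)] = 9343 m/s.
Δv₁ = v_p − v_c1 = 1898 m/s.
At r₂: circular v_c2 = √(μ/r₂) = 3867 m/s; transfer-apogee v_a = √[μ(2/r₂ − 1/a_t)] = 2521 m/s.
Δv₂ = v_c2 − v_a = 1346 m/s.
Total Δv = Δv₁ + Δv₂ = 3244 m/s.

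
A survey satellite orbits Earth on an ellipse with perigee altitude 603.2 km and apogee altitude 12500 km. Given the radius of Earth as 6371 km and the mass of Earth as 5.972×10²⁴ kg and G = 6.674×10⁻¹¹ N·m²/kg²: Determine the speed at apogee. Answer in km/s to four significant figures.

v ≈ 3.376 km/s

μ = GM = 6.674×10⁻¹¹ × 5.972×10²⁴ = 3.986×10¹⁴ m³/s².
r_p = 6371 + 603.2 = 6974.2 km = 6.9742×10⁶ m.
r_a = 6371 + 12500 = 18871 km = 1.8871×10⁷ m.
Semi-major axis a = (r_p + r_a)/2 = 12923 km = 1.292×10⁷ m.
Vis-viva: v² = μ(2/r − 1/a) = 3.986×10¹⁴ × (1.060×10⁻⁷ − 7.738×10⁻⁸) = 1.140×10⁷ m²/s².
v = 3376 m/s = 3.376 km/s.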